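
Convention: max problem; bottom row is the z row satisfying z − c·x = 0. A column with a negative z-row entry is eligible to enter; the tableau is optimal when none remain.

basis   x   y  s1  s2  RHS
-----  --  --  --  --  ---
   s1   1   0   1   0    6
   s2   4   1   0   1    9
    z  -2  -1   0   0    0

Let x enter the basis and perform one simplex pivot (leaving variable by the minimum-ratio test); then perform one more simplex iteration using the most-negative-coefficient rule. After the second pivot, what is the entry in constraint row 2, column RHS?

9

Ratio test on column x — row 1: 6/1 = 6; row 2: 9/4 = 9/4. Minimum is 9/4 at row 2 (s2 leaves); pivot element 4.
Divide row 2 by 4; eliminate column x from the other rows.
Second iteration: most negative z-row entry is -1/2 in column y, so y enters.
Ratio test on column y — row 1: entry -1/4 ≤ 0; row 2: (9/4)/(1/4) = 9. Minimum is 9 at row 2 (x leaves); pivot element 1/4.
Divide row 2 by 1/4; eliminate column y from the other rows.
After both pivots, the entry at constraint row 2, column RHS is 9.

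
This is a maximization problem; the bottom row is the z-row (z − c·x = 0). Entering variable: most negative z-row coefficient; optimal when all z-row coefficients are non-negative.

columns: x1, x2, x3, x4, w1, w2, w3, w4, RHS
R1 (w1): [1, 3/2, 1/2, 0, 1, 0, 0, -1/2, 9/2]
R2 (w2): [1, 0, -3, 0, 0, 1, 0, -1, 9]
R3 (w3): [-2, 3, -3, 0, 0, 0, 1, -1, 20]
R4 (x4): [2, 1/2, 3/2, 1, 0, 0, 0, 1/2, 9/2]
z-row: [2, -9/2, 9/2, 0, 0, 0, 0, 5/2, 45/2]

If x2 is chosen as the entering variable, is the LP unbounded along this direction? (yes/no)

no

Column x2 has positive entries in row(s) 1, 3, 4, so the ratio test bounds it — not unbounded.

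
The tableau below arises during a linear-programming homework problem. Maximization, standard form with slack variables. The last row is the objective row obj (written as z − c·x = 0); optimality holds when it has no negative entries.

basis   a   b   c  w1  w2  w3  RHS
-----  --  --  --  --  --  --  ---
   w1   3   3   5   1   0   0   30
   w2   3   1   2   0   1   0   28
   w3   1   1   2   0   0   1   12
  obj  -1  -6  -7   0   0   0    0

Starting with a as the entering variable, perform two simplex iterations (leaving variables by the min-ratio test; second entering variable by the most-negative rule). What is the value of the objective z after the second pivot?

Ratio test on column a — row 1: 30/3 = 10; row 2: 28/3 = 28/3; row 3: 12/1 = 12. Minimum is 28/3 at row 2 (w2 leaves); pivot element 3.
Pivot on row 2; the obj-row RHS becomes 0 − (-1)·(28/3) = 28/3.
Next entering variable (most negative obj-row entry -19/3): c.
Ratio test on column c — row 1: 2/3 = 2/3; row 2: (28/3)/(2/3) = 14; row 3: (8/3)/(4/3) = 2. Minimum is 2/3 at row 1 (w1 leaves); pivot element 3.
After the second pivot the obj-row RHS is 28/3 − (-19/3)·(2/3) = 122/9.

122/9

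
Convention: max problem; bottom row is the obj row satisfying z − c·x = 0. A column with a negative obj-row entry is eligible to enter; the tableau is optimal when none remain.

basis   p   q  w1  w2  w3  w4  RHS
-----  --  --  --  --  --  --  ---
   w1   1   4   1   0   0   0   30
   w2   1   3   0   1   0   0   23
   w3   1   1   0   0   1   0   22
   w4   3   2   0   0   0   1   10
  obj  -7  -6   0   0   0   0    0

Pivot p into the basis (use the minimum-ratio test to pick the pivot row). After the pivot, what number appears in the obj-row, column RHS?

Ratio test on column p — row 1: 30/1 = 30; row 2: 23/1 = 23; row 3: 22/1 = 22; row 4: 10/3 = 10/3. Minimum is 10/3 at row 4 (w4 leaves); pivot element 3.
Divide row 4 by 3; eliminate column p from the other rows.
obj-row update in column RHS: 0 − (-7)·(10/3) = 70/3.

70/3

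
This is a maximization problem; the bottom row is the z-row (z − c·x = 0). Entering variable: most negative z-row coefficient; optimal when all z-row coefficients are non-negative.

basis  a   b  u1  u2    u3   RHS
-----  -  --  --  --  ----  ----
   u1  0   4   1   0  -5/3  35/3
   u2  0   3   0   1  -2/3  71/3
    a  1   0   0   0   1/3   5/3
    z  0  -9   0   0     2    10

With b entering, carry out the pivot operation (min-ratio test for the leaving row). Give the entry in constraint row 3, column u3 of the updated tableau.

Ratio test on column b — row 1: (35/3)/4 = 35/12; row 2: (71/3)/3 = 71/9; row 3: entry 0 ≤ 0. Minimum is 35/12 at row 1 (u1 leaves); pivot element 4.
Divide row 1 by 4; eliminate column b from the other rows.
Row 3 update in column u3: 1/3 − 0·(-5/12) = 1/3.

1/3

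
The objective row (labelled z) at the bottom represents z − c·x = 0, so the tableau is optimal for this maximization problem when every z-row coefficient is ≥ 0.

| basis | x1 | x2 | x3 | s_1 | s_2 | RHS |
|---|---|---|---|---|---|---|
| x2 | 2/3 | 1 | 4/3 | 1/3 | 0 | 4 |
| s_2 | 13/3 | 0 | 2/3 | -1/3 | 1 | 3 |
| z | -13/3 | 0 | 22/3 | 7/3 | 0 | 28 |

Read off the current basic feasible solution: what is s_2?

s_2 is basic (row 2); its value is the RHS of that row, 3.

3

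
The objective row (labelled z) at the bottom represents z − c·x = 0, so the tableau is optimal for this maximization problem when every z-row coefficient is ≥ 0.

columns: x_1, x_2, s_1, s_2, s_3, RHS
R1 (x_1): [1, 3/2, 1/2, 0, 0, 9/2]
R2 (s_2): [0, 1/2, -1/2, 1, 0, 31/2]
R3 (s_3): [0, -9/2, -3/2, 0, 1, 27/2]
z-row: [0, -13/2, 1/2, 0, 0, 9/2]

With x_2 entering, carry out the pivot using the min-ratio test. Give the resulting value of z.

24

Ratio test on column x_2 — row 1: (9/2)/(3/2) = 3; row 2: (31/2)/(1/2) = 31; row 3: entry -9/2 ≤ 0. Minimum is 3 at row 1 (x_1 leaves); pivot element 3/2.
Pivot on row 1; the z-row RHS becomes 9/2 − (-13/2)·3 = 24.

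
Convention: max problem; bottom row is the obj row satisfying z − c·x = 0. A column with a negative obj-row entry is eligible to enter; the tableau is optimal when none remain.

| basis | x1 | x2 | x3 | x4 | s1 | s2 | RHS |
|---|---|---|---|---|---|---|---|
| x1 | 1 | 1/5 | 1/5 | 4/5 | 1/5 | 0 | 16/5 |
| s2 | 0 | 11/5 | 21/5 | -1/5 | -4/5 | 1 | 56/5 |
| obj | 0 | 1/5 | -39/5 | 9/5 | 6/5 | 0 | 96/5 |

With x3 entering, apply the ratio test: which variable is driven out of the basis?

s2

Column x3 entries and ratios — x1: (16/5)/(1/5) = 16; s2: (56/5)/(21/5) = 8/3.
Smallest ratio is 8/3 in the row of s2, so s2 leaves.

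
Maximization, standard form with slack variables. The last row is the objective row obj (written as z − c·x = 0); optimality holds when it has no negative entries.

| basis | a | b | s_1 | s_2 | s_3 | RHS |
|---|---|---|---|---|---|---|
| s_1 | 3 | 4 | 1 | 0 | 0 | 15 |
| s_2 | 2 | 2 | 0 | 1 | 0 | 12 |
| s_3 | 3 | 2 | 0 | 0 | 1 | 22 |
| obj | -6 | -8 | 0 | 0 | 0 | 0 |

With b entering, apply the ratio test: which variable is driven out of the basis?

s_1

Column b entries and ratios — s_1: 15/4 = 15/4; s_2: 12/2 = 6; s_3: 22/2 = 11.
Smallest ratio is 15/4 in the row of s_1, so s_1 leaves.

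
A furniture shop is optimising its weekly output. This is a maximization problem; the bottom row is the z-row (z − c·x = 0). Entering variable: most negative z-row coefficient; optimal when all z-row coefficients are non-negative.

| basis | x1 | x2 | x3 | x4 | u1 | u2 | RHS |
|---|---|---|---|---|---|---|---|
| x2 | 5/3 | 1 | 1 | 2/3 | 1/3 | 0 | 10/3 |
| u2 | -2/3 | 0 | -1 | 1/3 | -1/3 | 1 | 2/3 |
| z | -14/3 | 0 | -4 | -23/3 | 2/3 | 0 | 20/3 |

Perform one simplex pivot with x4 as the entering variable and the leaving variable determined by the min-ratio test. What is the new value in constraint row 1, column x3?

3

Ratio test on column x4 — row 1: (10/3)/(2/3) = 5; row 2: (2/3)/(1/3) = 2. Minimum is 2 at row 2 (u2 leaves); pivot element 1/3.
Divide row 2 by 1/3; eliminate column x4 from the other rows.
Row 1 update in column x3: 1 − (2/3)·(-3) = 3.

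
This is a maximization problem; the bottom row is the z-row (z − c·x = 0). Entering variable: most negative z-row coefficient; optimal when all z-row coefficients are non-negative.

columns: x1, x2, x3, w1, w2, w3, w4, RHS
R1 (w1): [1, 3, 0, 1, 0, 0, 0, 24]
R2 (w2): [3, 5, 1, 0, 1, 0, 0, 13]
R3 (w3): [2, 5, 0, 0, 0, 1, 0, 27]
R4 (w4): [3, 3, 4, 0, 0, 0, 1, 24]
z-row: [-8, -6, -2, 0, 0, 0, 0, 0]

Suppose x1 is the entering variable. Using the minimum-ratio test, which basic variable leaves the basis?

Column x1 entries and ratios — w1: 24/1 = 24; w2: 13/3 = 13/3; w3: 27/2 = 27/2; w4: 24/3 = 8.
Smallest ratio is 13/3 in the row of w2, so w2 leaves.

w2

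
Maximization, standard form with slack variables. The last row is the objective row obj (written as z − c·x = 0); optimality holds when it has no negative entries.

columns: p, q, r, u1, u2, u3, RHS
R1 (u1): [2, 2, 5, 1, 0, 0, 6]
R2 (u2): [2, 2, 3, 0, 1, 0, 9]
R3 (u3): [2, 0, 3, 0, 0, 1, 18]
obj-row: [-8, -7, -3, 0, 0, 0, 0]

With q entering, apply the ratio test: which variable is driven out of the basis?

u1

Column q entries and ratios — u1: 6/2 = 3; u2: 9/2 = 9/2; u3: 0 ≤ 0, skip.
Smallest ratio is 3 in the row of u1, so u1 leaves.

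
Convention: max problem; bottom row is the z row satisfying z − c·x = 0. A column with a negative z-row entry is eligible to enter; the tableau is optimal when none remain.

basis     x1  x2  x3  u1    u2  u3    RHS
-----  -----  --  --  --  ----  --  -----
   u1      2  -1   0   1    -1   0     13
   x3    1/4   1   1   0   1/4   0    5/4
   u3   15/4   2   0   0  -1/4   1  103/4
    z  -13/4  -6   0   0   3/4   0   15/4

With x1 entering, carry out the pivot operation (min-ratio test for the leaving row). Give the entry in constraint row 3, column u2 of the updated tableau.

Ratio test on column x1 — row 1: 13/2 = 13/2; row 2: (5/4)/(1/4) = 5; row 3: (103/4)/(15/4) = 103/15. Minimum is 5 at row 2 (x3 leaves); pivot element 1/4.
Divide row 2 by 1/4; eliminate column x1 from the other rows.
Row 3 update in column u2: -1/4 − (15/4)·1 = -4.

-4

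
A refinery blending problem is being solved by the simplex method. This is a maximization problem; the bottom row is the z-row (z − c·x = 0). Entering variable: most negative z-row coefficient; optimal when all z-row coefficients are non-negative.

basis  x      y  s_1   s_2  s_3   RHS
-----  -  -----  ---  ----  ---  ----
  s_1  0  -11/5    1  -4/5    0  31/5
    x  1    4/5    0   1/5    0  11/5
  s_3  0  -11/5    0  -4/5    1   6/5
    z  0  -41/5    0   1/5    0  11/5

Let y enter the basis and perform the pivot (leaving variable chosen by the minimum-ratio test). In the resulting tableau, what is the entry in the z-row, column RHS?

Ratio test on column y — row 1: entry -11/5 ≤ 0; row 2: (11/5)/(4/5) = 11/4; row 3: entry -11/5 ≤ 0. Minimum is 11/4 at row 2 (x leaves); pivot element 4/5.
Divide row 2 by 4/5; eliminate column y from the other rows.
z-row update in column RHS: 11/5 − (-41/5)·(11/4) = 99/4.

99/4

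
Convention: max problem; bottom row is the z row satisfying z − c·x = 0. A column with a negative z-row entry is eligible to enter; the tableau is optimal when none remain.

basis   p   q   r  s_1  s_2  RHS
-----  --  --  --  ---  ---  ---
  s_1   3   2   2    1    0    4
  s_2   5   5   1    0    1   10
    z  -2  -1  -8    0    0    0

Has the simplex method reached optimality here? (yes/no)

no

The z-row has a negative entry -8 in column r, so it is not optimal.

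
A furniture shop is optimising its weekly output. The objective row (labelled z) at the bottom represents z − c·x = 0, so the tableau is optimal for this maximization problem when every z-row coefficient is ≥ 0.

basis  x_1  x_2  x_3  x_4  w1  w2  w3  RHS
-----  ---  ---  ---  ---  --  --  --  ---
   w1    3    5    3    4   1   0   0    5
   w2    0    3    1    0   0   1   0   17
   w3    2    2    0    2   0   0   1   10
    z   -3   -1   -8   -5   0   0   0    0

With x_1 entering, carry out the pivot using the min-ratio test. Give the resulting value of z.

Ratio test on column x_1 — row 1: 5/3 = 5/3; row 2: entry 0 ≤ 0; row 3: 10/2 = 5. Minimum is 5/3 at row 1 (w1 leaves); pivot element 3.
Pivot on row 1; the z-row RHS becomes 0 − (-3)·(5/3) = 5.

5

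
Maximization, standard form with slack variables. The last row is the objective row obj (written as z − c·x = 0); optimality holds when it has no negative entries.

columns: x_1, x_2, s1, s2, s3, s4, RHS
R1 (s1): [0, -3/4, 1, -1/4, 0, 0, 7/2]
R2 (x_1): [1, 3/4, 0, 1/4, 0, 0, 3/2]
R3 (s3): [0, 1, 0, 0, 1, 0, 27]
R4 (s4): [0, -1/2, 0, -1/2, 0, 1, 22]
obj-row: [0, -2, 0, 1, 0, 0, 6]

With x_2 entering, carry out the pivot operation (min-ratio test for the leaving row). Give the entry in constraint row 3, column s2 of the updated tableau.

-1/3

Ratio test on column x_2 — row 1: entry -3/4 ≤ 0; row 2: (3/2)/(3/4) = 2; row 3: 27/1 = 27; row 4: entry -1/2 ≤ 0. Minimum is 2 at row 2 (x_1 leaves); pivot element 3/4.
Divide row 2 by 3/4; eliminate column x_2 from the other rows.
Row 3 update in column s2: 0 − 1·(1/3) = -1/3.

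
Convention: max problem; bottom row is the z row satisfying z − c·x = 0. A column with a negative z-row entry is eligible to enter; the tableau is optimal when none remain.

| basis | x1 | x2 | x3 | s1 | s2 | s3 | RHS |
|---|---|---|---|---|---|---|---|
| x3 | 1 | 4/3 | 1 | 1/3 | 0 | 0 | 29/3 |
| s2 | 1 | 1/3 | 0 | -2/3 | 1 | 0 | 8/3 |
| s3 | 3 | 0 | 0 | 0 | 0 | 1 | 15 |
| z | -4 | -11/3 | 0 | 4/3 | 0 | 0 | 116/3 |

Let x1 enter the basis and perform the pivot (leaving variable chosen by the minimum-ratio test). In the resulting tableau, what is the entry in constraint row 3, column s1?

2

Ratio test on column x1 — row 1: (29/3)/1 = 29/3; row 2: (8/3)/1 = 8/3; row 3: 15/3 = 5. Minimum is 8/3 at row 2 (s2 leaves); pivot element 1.
Divide row 2 by 1; eliminate column x1 from the other rows.
Row 3 update in column s1: 0 − 3·(-2/3) = 2.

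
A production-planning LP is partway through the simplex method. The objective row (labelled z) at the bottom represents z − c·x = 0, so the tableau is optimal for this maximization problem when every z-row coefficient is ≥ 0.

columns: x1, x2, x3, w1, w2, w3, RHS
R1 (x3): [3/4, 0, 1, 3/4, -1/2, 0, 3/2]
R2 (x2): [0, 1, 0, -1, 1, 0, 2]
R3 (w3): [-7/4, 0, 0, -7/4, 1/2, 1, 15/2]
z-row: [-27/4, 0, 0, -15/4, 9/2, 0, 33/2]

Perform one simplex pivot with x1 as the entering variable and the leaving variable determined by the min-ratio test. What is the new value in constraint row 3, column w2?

Ratio test on column x1 — row 1: (3/2)/(3/4) = 2; row 2: entry 0 ≤ 0; row 3: entry -7/4 ≤ 0. Minimum is 2 at row 1 (x3 leaves); pivot element 3/4.
Divide row 1 by 3/4; eliminate column x1 from the other rows.
Row 3 update in column w2: 1/2 − (-7/4)·(-2/3) = -2/3.

-2/3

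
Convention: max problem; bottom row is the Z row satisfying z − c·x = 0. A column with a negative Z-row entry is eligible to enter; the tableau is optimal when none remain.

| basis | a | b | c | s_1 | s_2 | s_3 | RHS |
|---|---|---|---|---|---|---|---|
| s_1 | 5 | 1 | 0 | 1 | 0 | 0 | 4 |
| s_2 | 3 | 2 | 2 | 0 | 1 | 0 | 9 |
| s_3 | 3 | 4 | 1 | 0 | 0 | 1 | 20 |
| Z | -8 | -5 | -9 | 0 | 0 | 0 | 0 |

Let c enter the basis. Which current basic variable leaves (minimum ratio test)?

Column c entries and ratios — s_1: 0 ≤ 0, skip; s_2: 9/2 = 9/2; s_3: 20/1 = 20.
Smallest ratio is 9/2 in the row of s_2, so s_2 leaves.

s_2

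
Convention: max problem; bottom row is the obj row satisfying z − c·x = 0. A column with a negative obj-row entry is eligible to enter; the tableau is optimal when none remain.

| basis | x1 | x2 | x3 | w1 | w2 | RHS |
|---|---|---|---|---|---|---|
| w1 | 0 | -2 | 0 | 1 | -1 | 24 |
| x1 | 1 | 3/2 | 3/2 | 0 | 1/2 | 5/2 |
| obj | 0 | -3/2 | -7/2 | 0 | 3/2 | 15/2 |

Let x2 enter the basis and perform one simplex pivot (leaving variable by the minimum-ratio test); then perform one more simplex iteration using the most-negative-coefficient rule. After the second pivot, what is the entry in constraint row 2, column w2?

1/3

Ratio test on column x2 — row 1: entry -2 ≤ 0; row 2: (5/2)/(3/2) = 5/3. Minimum is 5/3 at row 2 (x1 leaves); pivot element 3/2.
Divide row 2 by 3/2; eliminate column x2 from the other rows.
Second iteration: most negative obj-row entry is -2 in column x3, so x3 enters.
Ratio test on column x3 — row 1: (82/3)/2 = 41/3; row 2: (5/3)/1 = 5/3. Minimum is 5/3 at row 2 (x2 leaves); pivot element 1.
Divide row 2 by 1; eliminate column x3 from the other rows.
After both pivots, the entry at constraint row 2, column w2 is 1/3.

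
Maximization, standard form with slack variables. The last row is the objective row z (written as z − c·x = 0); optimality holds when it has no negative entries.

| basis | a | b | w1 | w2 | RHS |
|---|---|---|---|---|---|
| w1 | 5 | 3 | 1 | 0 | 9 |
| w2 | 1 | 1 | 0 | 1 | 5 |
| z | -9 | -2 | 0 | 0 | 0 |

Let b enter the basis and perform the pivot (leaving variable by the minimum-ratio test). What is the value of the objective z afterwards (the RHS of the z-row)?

6

Ratio test on column b — row 1: 9/3 = 3; row 2: 5/1 = 5. Minimum is 3 at row 1 (w1 leaves); pivot element 3.
Pivot on row 1; the z-row RHS becomes 0 − (-2)·3 = 6.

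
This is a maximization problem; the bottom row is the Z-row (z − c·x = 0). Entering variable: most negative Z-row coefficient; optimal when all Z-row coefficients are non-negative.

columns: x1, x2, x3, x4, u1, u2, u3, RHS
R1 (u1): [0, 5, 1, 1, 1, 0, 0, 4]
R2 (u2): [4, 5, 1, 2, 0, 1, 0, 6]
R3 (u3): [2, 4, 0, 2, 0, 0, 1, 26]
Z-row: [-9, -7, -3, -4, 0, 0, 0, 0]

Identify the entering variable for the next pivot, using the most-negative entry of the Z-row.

Negative Z-row entries: x1: -9, x2: -7, x3: -3, x4: -4.
The most negative is -9 in column x1, so x1 enters.

x1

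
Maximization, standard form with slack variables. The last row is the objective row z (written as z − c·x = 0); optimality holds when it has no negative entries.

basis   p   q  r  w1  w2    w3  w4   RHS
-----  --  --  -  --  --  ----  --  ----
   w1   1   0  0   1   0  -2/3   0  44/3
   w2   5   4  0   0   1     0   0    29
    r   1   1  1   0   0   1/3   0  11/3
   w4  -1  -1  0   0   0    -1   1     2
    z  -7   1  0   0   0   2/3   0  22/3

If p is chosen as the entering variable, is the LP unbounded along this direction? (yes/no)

Column p has positive entries in row(s) 1, 2, 3, so the ratio test bounds it — not unbounded.

no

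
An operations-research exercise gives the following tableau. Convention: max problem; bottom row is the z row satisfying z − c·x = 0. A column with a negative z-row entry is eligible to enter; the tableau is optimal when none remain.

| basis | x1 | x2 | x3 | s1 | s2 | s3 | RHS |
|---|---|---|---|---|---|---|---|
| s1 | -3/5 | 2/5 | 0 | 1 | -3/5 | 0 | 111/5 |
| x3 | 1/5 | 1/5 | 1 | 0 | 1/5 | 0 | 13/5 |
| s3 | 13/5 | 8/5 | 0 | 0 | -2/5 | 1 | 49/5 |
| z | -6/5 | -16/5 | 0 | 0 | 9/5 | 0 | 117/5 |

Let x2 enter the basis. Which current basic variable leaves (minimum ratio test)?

s3

Column x2 entries and ratios — s1: (111/5)/(2/5) = 111/2; x3: (13/5)/(1/5) = 13; s3: (49/5)/(8/5) = 49/8.
Smallest ratio is 49/8 in the row of s3, so s3 leaves.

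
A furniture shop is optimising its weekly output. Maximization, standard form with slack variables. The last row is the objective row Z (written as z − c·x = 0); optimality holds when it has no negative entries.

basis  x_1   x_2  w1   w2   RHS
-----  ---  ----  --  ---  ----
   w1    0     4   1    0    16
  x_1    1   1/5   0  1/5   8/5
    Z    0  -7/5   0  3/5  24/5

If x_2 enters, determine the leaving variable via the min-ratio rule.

Column x_2 entries and ratios — w1: 16/4 = 4; x_1: (8/5)/(1/5) = 8.
Smallest ratio is 4 in the row of w1, so w1 leaves.

w1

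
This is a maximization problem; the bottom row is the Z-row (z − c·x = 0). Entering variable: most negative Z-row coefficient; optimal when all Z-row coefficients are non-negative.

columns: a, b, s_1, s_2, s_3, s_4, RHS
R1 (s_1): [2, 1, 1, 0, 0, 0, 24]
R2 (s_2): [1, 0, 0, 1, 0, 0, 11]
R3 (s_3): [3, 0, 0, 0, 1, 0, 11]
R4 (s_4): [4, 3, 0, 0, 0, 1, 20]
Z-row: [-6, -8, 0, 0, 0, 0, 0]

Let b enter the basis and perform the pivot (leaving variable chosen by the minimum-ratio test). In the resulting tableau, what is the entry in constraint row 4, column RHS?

20/3

Ratio test on column b — row 1: 24/1 = 24; row 2: entry 0 ≤ 0; row 3: entry 0 ≤ 0; row 4: 20/3 = 20/3. Minimum is 20/3 at row 4 (s_4 leaves); pivot element 3.
Divide row 4 by 3; eliminate column b from the other rows.
In the new row 4, the RHS entry is the old entry divided by the pivot: 20/3 = 20/3.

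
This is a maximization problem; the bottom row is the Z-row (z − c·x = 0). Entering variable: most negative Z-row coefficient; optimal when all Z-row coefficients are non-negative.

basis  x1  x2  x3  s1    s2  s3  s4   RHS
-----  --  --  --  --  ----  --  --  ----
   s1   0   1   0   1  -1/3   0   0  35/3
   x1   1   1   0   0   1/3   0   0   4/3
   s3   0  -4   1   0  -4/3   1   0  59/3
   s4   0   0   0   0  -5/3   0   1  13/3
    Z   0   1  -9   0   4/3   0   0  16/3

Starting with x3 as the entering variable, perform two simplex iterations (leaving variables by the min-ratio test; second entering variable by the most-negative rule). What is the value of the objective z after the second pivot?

Ratio test on column x3 — row 1: entry 0 ≤ 0; row 2: entry 0 ≤ 0; row 3: (59/3)/1 = 59/3; row 4: entry 0 ≤ 0. Minimum is 59/3 at row 3 (s3 leaves); pivot element 1.
Pivot on row 3; the Z-row RHS becomes 16/3 − (-9)·(59/3) = 547/3.
Next entering variable (most negative Z-row entry -35): x2.
Ratio test on column x2 — row 1: (35/3)/1 = 35/3; row 2: (4/3)/1 = 4/3; row 3: entry -4 ≤ 0; row 4: entry 0 ≤ 0. Minimum is 4/3 at row 2 (x1 leaves); pivot element 1.
After the second pivot the Z-row RHS is 547/3 − (-35)·(4/3) = 229.

229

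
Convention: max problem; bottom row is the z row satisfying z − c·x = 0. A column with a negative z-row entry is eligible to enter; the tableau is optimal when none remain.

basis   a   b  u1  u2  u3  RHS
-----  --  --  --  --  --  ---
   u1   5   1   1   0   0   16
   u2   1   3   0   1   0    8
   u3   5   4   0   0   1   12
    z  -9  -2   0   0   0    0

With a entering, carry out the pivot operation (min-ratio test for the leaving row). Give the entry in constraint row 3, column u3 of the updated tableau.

Ratio test on column a — row 1: 16/5 = 16/5; row 2: 8/1 = 8; row 3: 12/5 = 12/5. Minimum is 12/5 at row 3 (u3 leaves); pivot element 5.
Divide row 3 by 5; eliminate column a from the other rows.
In the new row 3, the u3 entry is the old entry divided by the pivot: 1/5 = 1/5.

1/5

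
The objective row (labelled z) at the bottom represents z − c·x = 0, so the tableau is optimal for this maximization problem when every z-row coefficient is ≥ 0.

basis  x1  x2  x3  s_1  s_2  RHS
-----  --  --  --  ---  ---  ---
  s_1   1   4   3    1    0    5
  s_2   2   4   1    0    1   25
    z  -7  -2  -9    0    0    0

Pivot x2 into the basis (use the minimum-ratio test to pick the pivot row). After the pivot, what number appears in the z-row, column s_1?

Ratio test on column x2 — row 1: 5/4 = 5/4; row 2: 25/4 = 25/4. Minimum is 5/4 at row 1 (s_1 leaves); pivot element 4.
Divide row 1 by 4; eliminate column x2 from the other rows.
z-row update in column s_1: 0 − (-2)·(1/4) = 1/2.

1/2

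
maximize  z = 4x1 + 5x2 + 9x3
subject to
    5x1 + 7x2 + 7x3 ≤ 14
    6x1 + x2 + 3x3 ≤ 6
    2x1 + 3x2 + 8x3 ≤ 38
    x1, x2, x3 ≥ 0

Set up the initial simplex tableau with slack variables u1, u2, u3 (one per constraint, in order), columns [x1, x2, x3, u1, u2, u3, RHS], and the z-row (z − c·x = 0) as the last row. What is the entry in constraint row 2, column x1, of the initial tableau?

6

Constraint 2 has coefficient 6 on x1.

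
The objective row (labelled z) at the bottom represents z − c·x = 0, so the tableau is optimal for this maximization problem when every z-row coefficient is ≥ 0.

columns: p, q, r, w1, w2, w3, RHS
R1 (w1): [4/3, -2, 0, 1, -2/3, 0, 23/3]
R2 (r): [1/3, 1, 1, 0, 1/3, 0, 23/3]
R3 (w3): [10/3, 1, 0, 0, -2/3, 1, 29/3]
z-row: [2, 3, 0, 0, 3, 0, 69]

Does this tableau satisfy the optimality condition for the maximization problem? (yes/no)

Every z-row coefficient is ≥ 0, so the tableau is optimal.

yes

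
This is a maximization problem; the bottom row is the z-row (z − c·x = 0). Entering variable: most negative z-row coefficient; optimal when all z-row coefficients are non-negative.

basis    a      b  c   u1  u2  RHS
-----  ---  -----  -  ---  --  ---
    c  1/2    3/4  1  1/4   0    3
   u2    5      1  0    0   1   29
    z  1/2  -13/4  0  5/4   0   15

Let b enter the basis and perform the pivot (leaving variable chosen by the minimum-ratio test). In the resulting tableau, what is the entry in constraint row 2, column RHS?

Ratio test on column b — row 1: 3/(3/4) = 4; row 2: 29/1 = 29. Minimum is 4 at row 1 (c leaves); pivot element 3/4.
Divide row 1 by 3/4; eliminate column b from the other rows.
Row 2 update in column RHS: 29 − 1·4 = 25.

25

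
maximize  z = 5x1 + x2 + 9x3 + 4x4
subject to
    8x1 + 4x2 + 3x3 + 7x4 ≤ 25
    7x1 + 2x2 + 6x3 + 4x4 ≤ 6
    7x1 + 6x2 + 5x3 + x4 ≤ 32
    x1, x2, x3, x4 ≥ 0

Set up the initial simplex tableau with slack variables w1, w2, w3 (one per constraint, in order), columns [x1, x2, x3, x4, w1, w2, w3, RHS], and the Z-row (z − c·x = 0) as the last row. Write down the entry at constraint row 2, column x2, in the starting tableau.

Constraint 2 has coefficient 2 on x2.

2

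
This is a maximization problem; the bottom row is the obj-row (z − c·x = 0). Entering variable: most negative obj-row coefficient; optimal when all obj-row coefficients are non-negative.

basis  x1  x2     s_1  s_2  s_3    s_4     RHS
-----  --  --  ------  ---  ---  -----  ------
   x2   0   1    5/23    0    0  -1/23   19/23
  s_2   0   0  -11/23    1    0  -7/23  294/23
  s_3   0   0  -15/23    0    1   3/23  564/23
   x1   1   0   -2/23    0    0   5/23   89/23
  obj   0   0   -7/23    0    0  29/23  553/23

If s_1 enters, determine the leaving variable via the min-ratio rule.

x2

Column s_1 entries and ratios — x2: (19/23)/(5/23) = 19/5; s_2: -11/23 ≤ 0, skip; s_3: -15/23 ≤ 0, skip; x1: -2/23 ≤ 0, skip.
Smallest ratio is 19/5 in the row of x2, so x2 leaves.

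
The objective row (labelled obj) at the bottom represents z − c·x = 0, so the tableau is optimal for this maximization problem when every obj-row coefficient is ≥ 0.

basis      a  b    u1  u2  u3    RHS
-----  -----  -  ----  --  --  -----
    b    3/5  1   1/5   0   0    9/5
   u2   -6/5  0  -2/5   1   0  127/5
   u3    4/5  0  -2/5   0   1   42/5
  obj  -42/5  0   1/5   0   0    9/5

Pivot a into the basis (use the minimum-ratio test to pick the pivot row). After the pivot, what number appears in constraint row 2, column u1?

Ratio test on column a — row 1: (9/5)/(3/5) = 3; row 2: entry -6/5 ≤ 0; row 3: (42/5)/(4/5) = 21/2. Minimum is 3 at row 1 (b leaves); pivot element 3/5.
Divide row 1 by 3/5; eliminate column a from the other rows.
Row 2 update in column u1: -2/5 − (-6/5)·(1/3) = 0.

0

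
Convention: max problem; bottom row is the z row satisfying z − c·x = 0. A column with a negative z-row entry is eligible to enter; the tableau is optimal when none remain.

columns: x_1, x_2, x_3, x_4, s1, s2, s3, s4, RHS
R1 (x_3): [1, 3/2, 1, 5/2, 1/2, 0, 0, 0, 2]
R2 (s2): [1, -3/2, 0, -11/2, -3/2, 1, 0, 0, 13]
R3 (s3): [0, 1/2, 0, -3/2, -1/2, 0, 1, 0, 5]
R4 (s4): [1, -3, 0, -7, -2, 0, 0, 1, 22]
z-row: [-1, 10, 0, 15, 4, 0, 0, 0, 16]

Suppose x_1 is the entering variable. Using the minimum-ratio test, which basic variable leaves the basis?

Column x_1 entries and ratios — x_3: 2/1 = 2; s2: 13/1 = 13; s3: 0 ≤ 0, skip; s4: 22/1 = 22.
Smallest ratio is 2 in the row of x_3, so x_3 leaves.

x_3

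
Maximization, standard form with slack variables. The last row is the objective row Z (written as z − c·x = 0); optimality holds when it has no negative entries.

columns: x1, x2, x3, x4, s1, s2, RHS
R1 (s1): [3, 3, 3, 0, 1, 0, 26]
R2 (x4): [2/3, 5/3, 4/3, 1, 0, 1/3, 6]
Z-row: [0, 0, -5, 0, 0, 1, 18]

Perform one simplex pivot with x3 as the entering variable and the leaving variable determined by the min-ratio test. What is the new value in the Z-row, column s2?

Ratio test on column x3 — row 1: 26/3 = 26/3; row 2: 6/(4/3) = 9/2. Minimum is 9/2 at row 2 (x4 leaves); pivot element 4/3.
Divide row 2 by 4/3; eliminate column x3 from the other rows.
Z-row update in column s2: 1 − (-5)·(1/4) = 9/4.

9/4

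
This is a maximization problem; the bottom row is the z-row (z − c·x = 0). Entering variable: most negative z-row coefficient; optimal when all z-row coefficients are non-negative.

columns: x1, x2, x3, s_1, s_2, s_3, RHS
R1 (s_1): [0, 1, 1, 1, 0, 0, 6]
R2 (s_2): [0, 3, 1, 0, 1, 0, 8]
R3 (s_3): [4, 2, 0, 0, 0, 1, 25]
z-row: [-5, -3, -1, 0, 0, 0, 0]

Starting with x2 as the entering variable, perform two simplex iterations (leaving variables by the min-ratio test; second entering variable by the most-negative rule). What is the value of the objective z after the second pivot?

Ratio test on column x2 — row 1: 6/1 = 6; row 2: 8/3 = 8/3; row 3: 25/2 = 25/2. Minimum is 8/3 at row 2 (s_2 leaves); pivot element 3.
Pivot on row 2; the z-row RHS becomes 0 − (-3)·(8/3) = 8.
Next entering variable (most negative z-row entry -5): x1.
Ratio test on column x1 — row 1: entry 0 ≤ 0; row 2: entry 0 ≤ 0; row 3: (59/3)/4 = 59/12. Minimum is 59/12 at row 3 (s_3 leaves); pivot element 4.
After the second pivot the z-row RHS is 8 − (-5)·(59/12) = 391/12.

391/12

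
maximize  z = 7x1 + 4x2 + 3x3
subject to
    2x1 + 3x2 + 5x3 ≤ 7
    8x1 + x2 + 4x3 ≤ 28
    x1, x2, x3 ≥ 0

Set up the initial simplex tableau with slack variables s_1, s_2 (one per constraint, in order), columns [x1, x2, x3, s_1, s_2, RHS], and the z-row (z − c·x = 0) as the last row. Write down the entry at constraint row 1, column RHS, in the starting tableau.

The RHS of constraint 1 is b_1 = 7.

7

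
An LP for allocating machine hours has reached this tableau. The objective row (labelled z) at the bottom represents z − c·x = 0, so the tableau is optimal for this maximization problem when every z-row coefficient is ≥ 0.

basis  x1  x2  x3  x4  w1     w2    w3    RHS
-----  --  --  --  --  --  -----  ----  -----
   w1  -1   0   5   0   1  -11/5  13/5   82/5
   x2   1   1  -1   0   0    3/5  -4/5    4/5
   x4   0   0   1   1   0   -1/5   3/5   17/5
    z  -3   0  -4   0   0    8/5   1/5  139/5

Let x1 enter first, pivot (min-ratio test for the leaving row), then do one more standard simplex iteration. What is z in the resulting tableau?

54

Ratio test on column x1 — row 1: entry -1 ≤ 0; row 2: (4/5)/1 = 4/5; row 3: entry 0 ≤ 0. Minimum is 4/5 at row 2 (x2 leaves); pivot element 1.
Pivot on row 2; the z-row RHS becomes 139/5 − (-3)·(4/5) = 151/5.
Next entering variable (most negative z-row entry -7): x3.
Ratio test on column x3 — row 1: (86/5)/4 = 43/10; row 2: entry -1 ≤ 0; row 3: (17/5)/1 = 17/5. Minimum is 17/5 at row 3 (x4 leaves); pivot element 1.
After the second pivot the z-row RHS is 151/5 − (-7)·(17/5) = 54.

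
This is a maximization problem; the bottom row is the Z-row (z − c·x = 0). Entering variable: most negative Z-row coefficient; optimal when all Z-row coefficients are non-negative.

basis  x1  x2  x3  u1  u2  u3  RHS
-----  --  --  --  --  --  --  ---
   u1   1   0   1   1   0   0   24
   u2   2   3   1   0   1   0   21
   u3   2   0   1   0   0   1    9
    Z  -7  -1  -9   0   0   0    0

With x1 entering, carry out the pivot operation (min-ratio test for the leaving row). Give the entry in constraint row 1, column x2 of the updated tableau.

0

Ratio test on column x1 — row 1: 24/1 = 24; row 2: 21/2 = 21/2; row 3: 9/2 = 9/2. Minimum is 9/2 at row 3 (u3 leaves); pivot element 2.
Divide row 3 by 2; eliminate column x1 from the other rows.
Row 1 update in column x2: 0 − 1·0 = 0.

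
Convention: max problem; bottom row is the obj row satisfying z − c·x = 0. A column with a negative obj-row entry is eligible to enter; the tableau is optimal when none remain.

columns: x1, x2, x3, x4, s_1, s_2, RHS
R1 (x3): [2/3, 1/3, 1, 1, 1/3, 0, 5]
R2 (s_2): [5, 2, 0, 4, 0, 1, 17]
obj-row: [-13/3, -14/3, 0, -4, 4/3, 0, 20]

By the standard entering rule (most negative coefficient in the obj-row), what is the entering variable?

x2

Negative obj-row entries: x1: -13/3, x2: -14/3, x4: -4.
The most negative is -14/3 in column x2, so x2 enters.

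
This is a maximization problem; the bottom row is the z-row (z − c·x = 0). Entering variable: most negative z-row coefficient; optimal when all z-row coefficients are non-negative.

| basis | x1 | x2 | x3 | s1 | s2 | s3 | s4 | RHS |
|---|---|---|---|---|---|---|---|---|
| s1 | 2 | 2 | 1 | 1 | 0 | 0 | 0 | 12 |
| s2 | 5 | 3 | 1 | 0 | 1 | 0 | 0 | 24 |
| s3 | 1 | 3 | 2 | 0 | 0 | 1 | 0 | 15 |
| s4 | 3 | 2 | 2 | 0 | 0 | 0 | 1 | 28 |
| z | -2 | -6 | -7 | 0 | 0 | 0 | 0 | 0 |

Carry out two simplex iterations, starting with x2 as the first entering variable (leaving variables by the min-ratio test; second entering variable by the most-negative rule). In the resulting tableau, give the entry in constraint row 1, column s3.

-1/2

Ratio test on column x2 — row 1: 12/2 = 6; row 2: 24/3 = 8; row 3: 15/3 = 5; row 4: 28/2 = 14. Minimum is 5 at row 3 (s3 leaves); pivot element 3.
Divide row 3 by 3; eliminate column x2 from the other rows.
Second iteration: most negative z-row entry is -3 in column x3, so x3 enters.
Ratio test on column x3 — row 1: entry -1/3 ≤ 0; row 2: entry -1 ≤ 0; row 3: 5/(2/3) = 15/2; row 4: 18/(2/3) = 27. Minimum is 15/2 at row 3 (x2 leaves); pivot element 2/3.
Divide row 3 by 2/3; eliminate column x3 from the other rows.
After both pivots, the entry at constraint row 1, column s3 is -1/2.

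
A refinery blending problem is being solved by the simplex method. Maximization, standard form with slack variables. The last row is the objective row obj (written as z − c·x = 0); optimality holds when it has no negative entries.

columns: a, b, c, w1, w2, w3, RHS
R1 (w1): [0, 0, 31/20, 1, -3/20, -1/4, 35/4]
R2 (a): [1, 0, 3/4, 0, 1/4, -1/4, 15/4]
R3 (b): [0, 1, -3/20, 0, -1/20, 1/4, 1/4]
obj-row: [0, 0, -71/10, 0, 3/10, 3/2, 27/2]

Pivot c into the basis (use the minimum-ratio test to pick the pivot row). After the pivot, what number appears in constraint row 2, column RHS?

5

Ratio test on column c — row 1: (35/4)/(31/20) = 175/31; row 2: (15/4)/(3/4) = 5; row 3: entry -3/20 ≤ 0. Minimum is 5 at row 2 (a leaves); pivot element 3/4.
Divide row 2 by 3/4; eliminate column c from the other rows.
In the new row 2, the RHS entry is the old entry divided by the pivot: (15/4)/(3/4) = 5.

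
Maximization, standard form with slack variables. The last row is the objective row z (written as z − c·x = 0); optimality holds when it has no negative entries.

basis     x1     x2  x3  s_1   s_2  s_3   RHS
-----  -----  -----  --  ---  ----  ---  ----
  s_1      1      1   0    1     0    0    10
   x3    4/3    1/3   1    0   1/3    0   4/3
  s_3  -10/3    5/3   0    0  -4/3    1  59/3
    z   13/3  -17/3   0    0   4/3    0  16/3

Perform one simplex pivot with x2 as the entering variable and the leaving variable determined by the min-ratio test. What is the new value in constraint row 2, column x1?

4

Ratio test on column x2 — row 1: 10/1 = 10; row 2: (4/3)/(1/3) = 4; row 3: (59/3)/(5/3) = 59/5. Minimum is 4 at row 2 (x3 leaves); pivot element 1/3.
Divide row 2 by 1/3; eliminate column x2 from the other rows.
In the new row 2, the x1 entry is the old entry divided by the pivot: (4/3)/(1/3) = 4.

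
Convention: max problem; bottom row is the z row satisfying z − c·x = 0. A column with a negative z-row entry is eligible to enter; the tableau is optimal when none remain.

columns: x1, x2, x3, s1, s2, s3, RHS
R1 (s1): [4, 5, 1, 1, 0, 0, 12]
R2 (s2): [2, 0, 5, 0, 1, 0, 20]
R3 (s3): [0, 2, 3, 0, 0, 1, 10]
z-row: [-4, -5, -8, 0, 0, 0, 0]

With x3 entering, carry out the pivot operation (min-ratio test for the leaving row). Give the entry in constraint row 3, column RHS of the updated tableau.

Ratio test on column x3 — row 1: 12/1 = 12; row 2: 20/5 = 4; row 3: 10/3 = 10/3. Minimum is 10/3 at row 3 (s3 leaves); pivot element 3.
Divide row 3 by 3; eliminate column x3 from the other rows.
In the new row 3, the RHS entry is the old entry divided by the pivot: 10/3 = 10/3.

10/3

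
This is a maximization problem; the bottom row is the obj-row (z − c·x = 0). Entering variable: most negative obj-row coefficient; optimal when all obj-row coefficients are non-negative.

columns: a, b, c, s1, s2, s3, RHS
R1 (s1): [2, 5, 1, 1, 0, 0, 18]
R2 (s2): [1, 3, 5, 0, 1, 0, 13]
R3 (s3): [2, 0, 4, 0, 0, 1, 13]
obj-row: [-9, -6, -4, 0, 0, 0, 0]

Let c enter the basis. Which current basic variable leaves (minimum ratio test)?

s2

Column c entries and ratios — s1: 18/1 = 18; s2: 13/5 = 13/5; s3: 13/4 = 13/4.
Smallest ratio is 13/5 in the row of s2, so s2 leaves.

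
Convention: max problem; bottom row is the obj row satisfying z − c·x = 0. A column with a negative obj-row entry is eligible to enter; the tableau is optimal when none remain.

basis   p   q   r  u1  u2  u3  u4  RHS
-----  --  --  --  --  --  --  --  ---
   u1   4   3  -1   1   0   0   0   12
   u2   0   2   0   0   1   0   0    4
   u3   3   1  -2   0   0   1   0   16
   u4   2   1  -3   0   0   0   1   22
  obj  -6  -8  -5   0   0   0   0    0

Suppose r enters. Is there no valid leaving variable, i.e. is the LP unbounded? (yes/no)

Every constraint-row entry in column r is ≤ 0, so increasing r is unbounded.

yes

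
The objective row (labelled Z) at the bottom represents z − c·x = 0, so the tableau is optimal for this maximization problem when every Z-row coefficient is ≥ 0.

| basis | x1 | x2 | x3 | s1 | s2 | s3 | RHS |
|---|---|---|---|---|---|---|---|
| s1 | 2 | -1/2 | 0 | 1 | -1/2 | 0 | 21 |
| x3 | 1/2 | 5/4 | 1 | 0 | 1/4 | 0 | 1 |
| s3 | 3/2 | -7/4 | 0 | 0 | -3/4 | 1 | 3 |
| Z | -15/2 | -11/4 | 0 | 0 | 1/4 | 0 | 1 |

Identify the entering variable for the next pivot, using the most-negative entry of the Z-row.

Negative Z-row entries: x1: -15/2, x2: -11/4.
The most negative is -15/2 in column x1, so x1 enters.

x1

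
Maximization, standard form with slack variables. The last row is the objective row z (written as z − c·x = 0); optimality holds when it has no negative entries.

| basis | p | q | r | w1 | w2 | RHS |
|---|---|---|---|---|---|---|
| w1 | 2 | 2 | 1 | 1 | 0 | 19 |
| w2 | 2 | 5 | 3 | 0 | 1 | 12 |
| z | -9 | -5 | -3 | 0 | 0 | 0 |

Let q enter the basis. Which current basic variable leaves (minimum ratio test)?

Column q entries and ratios — w1: 19/2 = 19/2; w2: 12/5 = 12/5.
Smallest ratio is 12/5 in the row of w2, so w2 leaves.

w2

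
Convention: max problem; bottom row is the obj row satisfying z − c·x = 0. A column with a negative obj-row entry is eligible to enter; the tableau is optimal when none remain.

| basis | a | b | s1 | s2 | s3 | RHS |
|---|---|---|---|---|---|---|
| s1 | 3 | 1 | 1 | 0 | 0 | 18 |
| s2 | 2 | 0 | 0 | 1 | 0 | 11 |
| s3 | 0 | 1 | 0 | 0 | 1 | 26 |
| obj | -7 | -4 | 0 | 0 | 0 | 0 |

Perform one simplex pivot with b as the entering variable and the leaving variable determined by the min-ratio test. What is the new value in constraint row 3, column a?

-3

Ratio test on column b — row 1: 18/1 = 18; row 2: entry 0 ≤ 0; row 3: 26/1 = 26. Minimum is 18 at row 1 (s1 leaves); pivot element 1.
Divide row 1 by 1; eliminate column b from the other rows.
Row 3 update in column a: 0 − 1·3 = -3.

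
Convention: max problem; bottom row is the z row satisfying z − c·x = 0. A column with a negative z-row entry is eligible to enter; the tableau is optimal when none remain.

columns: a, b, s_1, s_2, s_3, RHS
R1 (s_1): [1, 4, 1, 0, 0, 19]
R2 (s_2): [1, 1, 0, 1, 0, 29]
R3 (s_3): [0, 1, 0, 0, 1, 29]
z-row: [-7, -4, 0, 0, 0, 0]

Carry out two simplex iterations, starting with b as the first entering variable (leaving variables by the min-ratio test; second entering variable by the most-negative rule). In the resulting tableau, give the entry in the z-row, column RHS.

Ratio test on column b — row 1: 19/4 = 19/4; row 2: 29/1 = 29; row 3: 29/1 = 29. Minimum is 19/4 at row 1 (s_1 leaves); pivot element 4.
Divide row 1 by 4; eliminate column b from the other rows.
Second iteration: most negative z-row entry is -6 in column a, so a enters.
Ratio test on column a — row 1: (19/4)/(1/4) = 19; row 2: (97/4)/(3/4) = 97/3; row 3: entry -1/4 ≤ 0. Minimum is 19 at row 1 (b leaves); pivot element 1/4.
Divide row 1 by 1/4; eliminate column a from the other rows.
After both pivots, the entry at the z-row, column RHS is 133.

133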